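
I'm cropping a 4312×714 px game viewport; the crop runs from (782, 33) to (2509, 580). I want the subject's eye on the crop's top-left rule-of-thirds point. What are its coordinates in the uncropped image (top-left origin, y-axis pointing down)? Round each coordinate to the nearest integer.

(1358, 215)

Crop width = 2509 − 782 = 1727 px; one third is 575.67 px.
Crop height = 580 − 33 = 547 px; one third is 182.33 px.
The top-left point is one-third across and one-third down within the crop:
x = 782 + 1 × 575.67 ≈ 1358; y = 33 + 1 × 182.33 ≈ 215.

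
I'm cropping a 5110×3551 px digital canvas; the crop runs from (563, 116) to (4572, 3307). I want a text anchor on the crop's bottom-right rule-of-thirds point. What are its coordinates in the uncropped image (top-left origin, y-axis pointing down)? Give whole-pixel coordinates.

(3236, 2243)

Crop width = 4572 − 563 = 4009 px; one third is 1336.33 px.
Crop height = 3307 − 116 = 3191 px; one third is 1063.67 px.
The bottom-right point is two-thirds across and two-thirds down within the crop:
x = 563 + 2 × 1336.33 ≈ 3236; y = 116 + 2 × 1063.67 ≈ 2243.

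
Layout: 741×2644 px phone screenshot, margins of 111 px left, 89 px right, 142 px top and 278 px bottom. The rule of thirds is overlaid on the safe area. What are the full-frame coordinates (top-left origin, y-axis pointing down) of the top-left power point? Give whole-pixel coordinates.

x = 291 px, y = 883 px

Content width = 741 − 111 − 89 = 541 px; content height = 2644 − 142 − 278 = 2224 px.
Top-left is one-third across and one-third down within the safe area.
x = 111 + 1 × 541/3 = 111 + 180.33 ≈ 291
y = 142 + 1 × 2224/3 = 142 + 741.33 ≈ 883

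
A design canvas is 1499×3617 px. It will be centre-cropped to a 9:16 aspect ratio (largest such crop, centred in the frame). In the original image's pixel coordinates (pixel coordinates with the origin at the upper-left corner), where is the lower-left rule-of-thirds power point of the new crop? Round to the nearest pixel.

(500, 2253)

1499/3617 < 9/16, so the 9:16 crop keeps the full width 1499 and trims height to 1499 × 16/9 = 2664.89 px.
Top offset = (3617 − 2664.89)/2 = 476.06 px; left offset = 0.
Lower-left is one-third across and two-thirds down within the crop:
x = 0.00 + 1 × 1499.00/3 ≈ 500; y = 476.06 + 2 × 2664.89/3 ≈ 2253.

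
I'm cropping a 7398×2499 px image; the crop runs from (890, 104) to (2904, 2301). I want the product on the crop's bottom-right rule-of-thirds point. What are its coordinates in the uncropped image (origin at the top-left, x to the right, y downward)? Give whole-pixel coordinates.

x = 2233 px, y = 1569 px

Crop width = 2904 − 890 = 2014 px; one third is 671.33 px.
Crop height = 2301 − 104 = 2197 px; one third is 732.33 px.
The bottom-right point is two-thirds across and two-thirds down within the crop:
x = 890 + 2 × 671.33 ≈ 2233; y = 104 + 2 × 732.33 ≈ 1569.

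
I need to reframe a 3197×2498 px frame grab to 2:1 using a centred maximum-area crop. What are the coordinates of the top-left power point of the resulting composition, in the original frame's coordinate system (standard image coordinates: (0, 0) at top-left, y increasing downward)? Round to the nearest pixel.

3197/2498 < 2/1, so the 2:1 crop keeps the full width 3197 and trims height to 3197 × 1/2 = 1598.50 px.
Top offset = (2498 − 1598.50)/2 = 449.75 px; left offset = 0.
Top-left is one-third across and one-third down within the crop:
x = 0.00 + 1 × 3197.00/3 ≈ 1066; y = 449.75 + 1 × 1598.50/3 ≈ 983.

x = 1066 px, y = 983 px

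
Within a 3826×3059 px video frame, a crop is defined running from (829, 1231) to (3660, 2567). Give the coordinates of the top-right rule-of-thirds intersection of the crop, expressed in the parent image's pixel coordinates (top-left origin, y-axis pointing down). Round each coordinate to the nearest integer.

x = 2716 px, y = 1676 px

Crop width = 3660 − 829 = 2831 px; one third is 943.67 px.
Crop height = 2567 − 1231 = 1336 px; one third is 445.33 px.
The top-right point is two-thirds across and one-third down within the crop:
x = 829 + 2 × 943.67 ≈ 2716; y = 1231 + 1 × 445.33 ≈ 1676.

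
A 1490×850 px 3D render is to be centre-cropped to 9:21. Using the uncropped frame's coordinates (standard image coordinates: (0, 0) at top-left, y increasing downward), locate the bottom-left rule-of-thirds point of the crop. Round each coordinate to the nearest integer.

1490/850 > 9/21, so the 9:21 crop keeps the full height 850 and trims width to 850 × 9/21 = 364.29 px.
Left offset = (1490 − 364.29)/2 = 562.86 px; top offset = 0.
Bottom-left is one-third across and two-thirds down within the crop:
x = 562.86 + 1 × 364.29/3 ≈ 684; y = 0.00 + 2 × 850.00/3 ≈ 567.

x = 684 px, y = 567 px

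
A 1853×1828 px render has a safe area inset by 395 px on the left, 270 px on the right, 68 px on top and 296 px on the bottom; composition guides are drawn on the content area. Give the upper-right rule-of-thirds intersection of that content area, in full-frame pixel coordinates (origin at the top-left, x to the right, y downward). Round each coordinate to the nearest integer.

x = 1187 px, y = 556 px

Content width = 1853 − 395 − 270 = 1188 px; content height = 1828 − 68 − 296 = 1464 px.
Upper-right is two-thirds across and one-third down within the content area.
x = 395 + 2 × 1188/3 = 395 + 792.00 ≈ 1187
y = 68 + 1 × 1464/3 = 68 + 488.00 ≈ 556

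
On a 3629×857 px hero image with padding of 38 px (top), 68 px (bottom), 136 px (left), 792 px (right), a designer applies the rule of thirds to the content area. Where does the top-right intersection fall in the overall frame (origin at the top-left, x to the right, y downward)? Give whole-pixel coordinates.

Content width = 3629 − 136 − 792 = 2701 px; content height = 857 − 38 − 68 = 751 px.
Top-right is two-thirds across and one-third down within the content area.
x = 136 + 2 × 2701/3 = 136 + 1800.67 ≈ 1937
y = 38 + 1 × 751/3 = 38 + 250.33 ≈ 288

(1937, 288)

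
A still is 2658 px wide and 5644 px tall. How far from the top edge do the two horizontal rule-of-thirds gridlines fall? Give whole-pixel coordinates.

y = 1881 px and y = 3763 px

5644 / 3 = 1881.33, so the horizontal lines sit at one and two thirds of 5644.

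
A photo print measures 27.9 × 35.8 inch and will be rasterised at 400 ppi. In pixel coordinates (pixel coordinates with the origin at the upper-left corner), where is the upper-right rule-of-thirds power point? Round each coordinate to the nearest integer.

In pixels the canvas is 27.9 × 400 = 11160 wide and 35.8 × 400 = 14320 tall.
The upper-right point is two-thirds across and one-third down:
x = 2 × 11160/3 ≈ 7440; y = 1 × 14320/3 ≈ 4773.

(7440, 4773)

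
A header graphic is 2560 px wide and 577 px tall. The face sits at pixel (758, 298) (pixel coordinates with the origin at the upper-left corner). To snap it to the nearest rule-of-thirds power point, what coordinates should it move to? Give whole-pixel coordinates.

Third lines: x ∈ {853, 1707}, y ∈ {192, 385}.
758 is closer to x = 853; 298 is closer to y = 385.
So the nearest intersection is the lower-left power point.

(853, 385)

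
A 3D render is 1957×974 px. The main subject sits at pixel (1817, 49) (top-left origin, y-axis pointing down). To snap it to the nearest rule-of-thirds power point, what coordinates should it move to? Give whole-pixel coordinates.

(1305, 325)

Third lines: x ∈ {652, 1305}, y ∈ {325, 649}.
1817 is closer to x = 1305; 49 is closer to y = 325.
So the nearest intersection is the upper-right power point.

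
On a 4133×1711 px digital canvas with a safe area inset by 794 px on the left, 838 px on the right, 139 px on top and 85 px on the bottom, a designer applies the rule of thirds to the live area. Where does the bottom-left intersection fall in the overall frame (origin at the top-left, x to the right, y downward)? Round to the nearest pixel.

Content width = 4133 − 794 − 838 = 2501 px; content height = 1711 − 139 − 85 = 1487 px.
Bottom-left is one-third across and two-thirds down within the live area.
x = 794 + 1 × 2501/3 = 794 + 833.67 ≈ 1628
y = 139 + 2 × 1487/3 = 139 + 991.33 ≈ 1130

(1628, 1130)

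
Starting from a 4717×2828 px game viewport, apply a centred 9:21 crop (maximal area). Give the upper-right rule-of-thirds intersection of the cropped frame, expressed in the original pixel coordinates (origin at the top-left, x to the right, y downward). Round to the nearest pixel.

(2561, 943)

4717/2828 > 9/21, so the 9:21 crop keeps the full height 2828 and trims width to 2828 × 9/21 = 1212.00 px.
Left offset = (4717 − 1212.00)/2 = 1752.50 px; top offset = 0.
Upper-right is two-thirds across and one-third down within the crop:
x = 1752.50 + 2 × 1212.00/3 ≈ 2561; y = 0.00 + 1 × 2828.00/3 ≈ 943.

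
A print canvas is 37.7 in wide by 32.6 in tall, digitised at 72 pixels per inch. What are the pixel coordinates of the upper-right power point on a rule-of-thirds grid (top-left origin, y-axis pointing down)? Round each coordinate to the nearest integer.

In pixels the canvas is 37.7 × 72 = 2714.4 wide and 32.6 × 72 = 2347.2 tall.
The upper-right point is two-thirds across and one-third down:
x = 2 × 2714.4/3 ≈ 1810; y = 1 × 2347.2/3 ≈ 782.

x = 1810 px, y = 782 px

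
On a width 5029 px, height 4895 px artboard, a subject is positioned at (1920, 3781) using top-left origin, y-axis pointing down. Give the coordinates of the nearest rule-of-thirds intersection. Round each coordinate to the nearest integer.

(1676, 3263)

Third lines: x ∈ {1676, 3353}, y ∈ {1632, 3263}.
1920 is closer to x = 1676; 3781 is closer to y = 3263.
So the nearest intersection is the lower-left power point.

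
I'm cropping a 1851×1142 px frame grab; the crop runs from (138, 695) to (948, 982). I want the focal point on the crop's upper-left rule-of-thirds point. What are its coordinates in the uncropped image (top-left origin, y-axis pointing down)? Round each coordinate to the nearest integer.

Crop width = 948 − 138 = 810 px; one third is 270.00 px.
Crop height = 982 − 695 = 287 px; one third is 95.67 px.
The upper-left point is one-third across and one-third down within the crop:
x = 138 + 1 × 270.00 ≈ 408; y = 695 + 1 × 95.67 ≈ 791.

x = 408 px, y = 791 px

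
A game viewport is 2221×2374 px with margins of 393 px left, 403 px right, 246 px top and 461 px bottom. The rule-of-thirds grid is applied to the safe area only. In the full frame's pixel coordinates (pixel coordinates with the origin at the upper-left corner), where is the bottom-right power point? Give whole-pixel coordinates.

Content width = 2221 − 393 − 403 = 1425 px; content height = 2374 − 246 − 461 = 1667 px.
Bottom-right is two-thirds across and two-thirds down within the safe area.
x = 393 + 2 × 1425/3 = 393 + 950.00 ≈ 1343
y = 246 + 2 × 1667/3 = 246 + 1111.33 ≈ 1357

(1343, 1357)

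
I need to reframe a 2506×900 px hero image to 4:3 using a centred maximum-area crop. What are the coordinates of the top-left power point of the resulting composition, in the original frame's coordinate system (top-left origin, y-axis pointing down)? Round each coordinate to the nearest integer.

x = 1053 px, y = 300 px

2506/900 > 4/3, so the 4:3 crop keeps the full height 900 and trims width to 900 × 4/3 = 1200.00 px.
Left offset = (2506 − 1200.00)/2 = 653.00 px; top offset = 0.
Top-left is one-third across and one-third down within the crop:
x = 653.00 + 1 × 1200.00/3 ≈ 1053; y = 0.00 + 1 × 900.00/3 ≈ 300.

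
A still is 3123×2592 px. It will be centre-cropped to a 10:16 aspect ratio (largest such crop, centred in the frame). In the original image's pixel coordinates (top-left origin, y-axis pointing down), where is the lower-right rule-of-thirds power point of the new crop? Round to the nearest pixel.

3123/2592 > 10/16, so the 10:16 crop keeps the full height 2592 and trims width to 2592 × 10/16 = 1620.00 px.
Left offset = (3123 − 1620.00)/2 = 751.50 px; top offset = 0.
Lower-right is two-thirds across and two-thirds down within the crop:
x = 751.50 + 2 × 1620.00/3 ≈ 1832; y = 0.00 + 2 × 2592.00/3 ≈ 1728.

x = 1832 px, y = 1728 px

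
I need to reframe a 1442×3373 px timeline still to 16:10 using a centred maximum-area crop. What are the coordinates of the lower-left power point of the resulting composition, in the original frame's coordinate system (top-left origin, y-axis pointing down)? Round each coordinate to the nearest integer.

x = 481 px, y = 1837 px

1442/3373 < 16/10, so the 16:10 crop keeps the full width 1442 and trims height to 1442 × 10/16 = 901.25 px.
Top offset = (3373 − 901.25)/2 = 1235.88 px; left offset = 0.
Lower-left is one-third across and two-thirds down within the crop:
x = 0.00 + 1 × 1442.00/3 ≈ 481; y = 1235.88 + 2 × 901.25/3 ≈ 1837.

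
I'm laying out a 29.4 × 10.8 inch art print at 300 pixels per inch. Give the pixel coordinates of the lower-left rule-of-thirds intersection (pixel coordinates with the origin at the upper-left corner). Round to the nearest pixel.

(2940, 2160)

In pixels the canvas is 29.4 × 300 = 8820 wide and 10.8 × 300 = 3240 tall.
The lower-left point is one-third across and two-thirds down:
x = 1 × 8820/3 ≈ 2940; y = 2 × 3240/3 ≈ 2160.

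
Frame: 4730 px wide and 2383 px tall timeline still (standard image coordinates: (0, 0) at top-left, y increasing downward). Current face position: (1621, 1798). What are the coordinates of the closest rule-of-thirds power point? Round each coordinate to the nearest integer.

Third lines: x ∈ {1577, 3153}, y ∈ {794, 1589}.
1621 is closer to x = 1577; 1798 is closer to y = 1589.
So the nearest intersection is the lower-left power point.

(1577, 1589)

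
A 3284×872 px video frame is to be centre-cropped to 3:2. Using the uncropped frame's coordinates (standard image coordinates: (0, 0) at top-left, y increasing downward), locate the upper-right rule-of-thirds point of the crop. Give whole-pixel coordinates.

3284/872 > 3/2, so the 3:2 crop keeps the full height 872 and trims width to 872 × 3/2 = 1308.00 px.
Left offset = (3284 − 1308.00)/2 = 988.00 px; top offset = 0.
Upper-right is two-thirds across and one-third down within the crop:
x = 988.00 + 2 × 1308.00/3 ≈ 1860; y = 0.00 + 1 × 872.00/3 ≈ 291.

(1860, 291)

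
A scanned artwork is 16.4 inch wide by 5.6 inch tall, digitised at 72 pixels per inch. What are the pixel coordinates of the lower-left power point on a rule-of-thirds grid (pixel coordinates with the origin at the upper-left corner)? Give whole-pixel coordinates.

(394, 269)

In pixels the canvas is 16.4 × 72 = 1180.8 wide and 5.6 × 72 = 403.2 tall.
The lower-left point is one-third across and two-thirds down:
x = 1 × 1180.8/3 ≈ 394; y = 2 × 403.2/3 ≈ 269.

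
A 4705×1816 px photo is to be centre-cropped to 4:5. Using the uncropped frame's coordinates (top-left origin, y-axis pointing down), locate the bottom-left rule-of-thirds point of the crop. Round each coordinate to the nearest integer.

4705/1816 > 4/5, so the 4:5 crop keeps the full height 1816 and trims width to 1816 × 4/5 = 1452.80 px.
Left offset = (4705 − 1452.80)/2 = 1626.10 px; top offset = 0.
Bottom-left is one-third across and two-thirds down within the crop:
x = 1626.10 + 1 × 1452.80/3 ≈ 2110; y = 0.00 + 2 × 1816.00/3 ≈ 1211.

x = 2110 px, y = 1211 px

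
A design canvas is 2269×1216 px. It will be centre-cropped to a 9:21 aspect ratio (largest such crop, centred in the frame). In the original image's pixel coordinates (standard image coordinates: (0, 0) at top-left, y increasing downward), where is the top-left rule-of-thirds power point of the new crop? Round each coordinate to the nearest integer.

2269/1216 > 9/21, so the 9:21 crop keeps the full height 1216 and trims width to 1216 × 9/21 = 521.14 px.
Left offset = (2269 − 521.14)/2 = 873.93 px; top offset = 0.
Top-left is one-third across and one-third down within the crop:
x = 873.93 + 1 × 521.14/3 ≈ 1048; y = 0.00 + 1 × 1216.00/3 ≈ 405.

x = 1048 px, y = 405 px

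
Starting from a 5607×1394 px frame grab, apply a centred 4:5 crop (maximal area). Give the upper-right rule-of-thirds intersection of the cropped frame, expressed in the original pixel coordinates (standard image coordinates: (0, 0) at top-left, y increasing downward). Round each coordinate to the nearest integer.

5607/1394 > 4/5, so the 4:5 crop keeps the full height 1394 and trims width to 1394 × 4/5 = 1115.20 px.
Left offset = (5607 − 1115.20)/2 = 2245.90 px; top offset = 0.
Upper-right is two-thirds across and one-third down within the crop:
x = 2245.90 + 2 × 1115.20/3 ≈ 2989; y = 0.00 + 1 × 1394.00/3 ≈ 465.

(2989, 465)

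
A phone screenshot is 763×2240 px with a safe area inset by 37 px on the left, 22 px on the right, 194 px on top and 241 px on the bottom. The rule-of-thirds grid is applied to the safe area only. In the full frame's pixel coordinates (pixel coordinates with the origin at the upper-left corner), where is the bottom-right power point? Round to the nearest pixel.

x = 506 px, y = 1397 px

Content width = 763 − 37 − 22 = 704 px; content height = 2240 − 194 − 241 = 1805 px.
Bottom-right is two-thirds across and two-thirds down within the safe area.
x = 37 + 2 × 704/3 = 37 + 469.33 ≈ 506
y = 194 + 2 × 1805/3 = 194 + 1203.33 ≈ 1397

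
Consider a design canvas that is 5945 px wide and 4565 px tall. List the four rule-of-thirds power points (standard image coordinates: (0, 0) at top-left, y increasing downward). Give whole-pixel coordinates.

One third of 5945 is 1981.67; one third of 4565 is 1521.67.
Vertical third lines at x = 1982 and x = 3963; horizontal third lines at y = 1522 and y = 3043.

(1982, 1522), (3963, 1522), (1982, 3043), (3963, 3043)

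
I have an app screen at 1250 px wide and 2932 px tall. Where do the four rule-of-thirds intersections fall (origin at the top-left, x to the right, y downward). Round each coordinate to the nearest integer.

(417, 977), (833, 977), (417, 1955), (833, 1955)

One third of 1250 is 416.67; one third of 2932 is 977.33.
Vertical third lines at x = 417 and x = 833; horizontal third lines at y = 977 and y = 1955.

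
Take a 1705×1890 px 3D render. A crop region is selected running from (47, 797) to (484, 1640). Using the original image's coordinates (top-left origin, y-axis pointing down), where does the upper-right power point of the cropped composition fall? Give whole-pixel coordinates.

Crop width = 484 − 47 = 437 px; one third is 145.67 px.
Crop height = 1640 − 797 = 843 px; one third is 281.00 px.
The upper-right point is two-thirds across and one-third down within the crop:
x = 47 + 2 × 145.67 ≈ 338; y = 797 + 1 × 281.00 ≈ 1078.

(338, 1078)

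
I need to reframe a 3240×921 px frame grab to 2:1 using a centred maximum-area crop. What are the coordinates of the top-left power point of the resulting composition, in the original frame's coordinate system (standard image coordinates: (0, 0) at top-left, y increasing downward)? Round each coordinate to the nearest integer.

3240/921 > 2/1, so the 2:1 crop keeps the full height 921 and trims width to 921 × 2/1 = 1842.00 px.
Left offset = (3240 − 1842.00)/2 = 699.00 px; top offset = 0.
Top-left is one-third across and one-third down within the crop:
x = 699.00 + 1 × 1842.00/3 ≈ 1313; y = 0.00 + 1 × 921.00/3 ≈ 307.

(1313, 307)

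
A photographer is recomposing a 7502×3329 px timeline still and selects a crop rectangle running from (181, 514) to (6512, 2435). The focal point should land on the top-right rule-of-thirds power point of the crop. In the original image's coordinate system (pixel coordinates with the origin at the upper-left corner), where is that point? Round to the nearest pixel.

Crop width = 6512 − 181 = 6331 px; one third is 2110.33 px.
Crop height = 2435 − 514 = 1921 px; one third is 640.33 px.
The top-right point is two-thirds across and one-third down within the crop:
x = 181 + 2 × 2110.33 ≈ 4402; y = 514 + 1 × 640.33 ≈ 1154.

(4402, 1154)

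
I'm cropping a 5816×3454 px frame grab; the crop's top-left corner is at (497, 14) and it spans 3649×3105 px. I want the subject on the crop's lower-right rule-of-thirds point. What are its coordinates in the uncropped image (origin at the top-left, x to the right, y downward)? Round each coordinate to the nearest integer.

(2930, 2084)

One third of the crop width 3649 is 1216.33 px.
One third of the crop height 3105 is 1035.00 px.
The lower-right point is two-thirds across and two-thirds down within the crop:
x = 497 + 2 × 1216.33 ≈ 2930; y = 14 + 2 × 1035.00 ≈ 2084.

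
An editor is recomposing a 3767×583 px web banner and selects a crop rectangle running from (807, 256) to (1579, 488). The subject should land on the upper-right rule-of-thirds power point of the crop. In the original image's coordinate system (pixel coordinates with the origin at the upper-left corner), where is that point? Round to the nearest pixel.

(1322, 333)

Crop width = 1579 − 807 = 772 px; one third is 257.33 px.
Crop height = 488 − 256 = 232 px; one third is 77.33 px.
The upper-right point is two-thirds across and one-third down within the crop:
x = 807 + 2 × 257.33 ≈ 1322; y = 256 + 1 × 77.33 ≈ 333.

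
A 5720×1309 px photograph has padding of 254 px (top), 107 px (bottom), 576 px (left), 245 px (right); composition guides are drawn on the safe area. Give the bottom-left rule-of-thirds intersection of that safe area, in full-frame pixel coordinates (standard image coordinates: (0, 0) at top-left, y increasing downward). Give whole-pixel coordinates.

Content width = 5720 − 576 − 245 = 4899 px; content height = 1309 − 254 − 107 = 948 px.
Bottom-left is one-third across and two-thirds down within the safe area.
x = 576 + 1 × 4899/3 = 576 + 1633.00 ≈ 2209
y = 254 + 2 × 948/3 = 254 + 632.00 ≈ 886

x = 2209 px, y = 886 px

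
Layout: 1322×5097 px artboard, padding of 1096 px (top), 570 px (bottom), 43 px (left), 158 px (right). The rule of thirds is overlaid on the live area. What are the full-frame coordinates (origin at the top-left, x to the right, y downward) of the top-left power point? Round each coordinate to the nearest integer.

Content width = 1322 − 43 − 158 = 1121 px; content height = 5097 − 1096 − 570 = 3431 px.
Top-left is one-third across and one-third down within the live area.
x = 43 + 1 × 1121/3 = 43 + 373.67 ≈ 417
y = 1096 + 1 × 3431/3 = 1096 + 1143.67 ≈ 2240

(417, 2240)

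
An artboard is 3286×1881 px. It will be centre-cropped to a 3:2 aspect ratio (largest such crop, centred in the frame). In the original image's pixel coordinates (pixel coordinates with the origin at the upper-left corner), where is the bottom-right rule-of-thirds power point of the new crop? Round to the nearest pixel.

(2113, 1254)

3286/1881 > 3/2, so the 3:2 crop keeps the full height 1881 and trims width to 1881 × 3/2 = 2821.50 px.
Left offset = (3286 − 2821.50)/2 = 232.25 px; top offset = 0.
Bottom-right is two-thirds across and two-thirds down within the crop:
x = 232.25 + 2 × 2821.50/3 ≈ 2113; y = 0.00 + 2 × 1881.00/3 ≈ 1254.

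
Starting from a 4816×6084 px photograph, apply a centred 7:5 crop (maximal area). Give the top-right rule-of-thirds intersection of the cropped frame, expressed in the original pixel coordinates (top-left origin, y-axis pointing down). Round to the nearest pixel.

x = 3211 px, y = 2469 px

4816/6084 < 7/5, so the 7:5 crop keeps the full width 4816 and trims height to 4816 × 5/7 = 3440.00 px.
Top offset = (6084 − 3440.00)/2 = 1322.00 px; left offset = 0.
Top-right is two-thirds across and one-third down within the crop:
x = 0.00 + 2 × 4816.00/3 ≈ 3211; y = 1322.00 + 1 × 3440.00/3 ≈ 2469.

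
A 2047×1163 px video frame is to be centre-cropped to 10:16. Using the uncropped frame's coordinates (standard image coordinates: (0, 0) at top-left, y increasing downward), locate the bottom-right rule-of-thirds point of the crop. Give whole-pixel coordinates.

x = 1145 px, y = 775 px

2047/1163 > 10/16, so the 10:16 crop keeps the full height 1163 and trims width to 1163 × 10/16 = 726.88 px.
Left offset = (2047 − 726.88)/2 = 660.06 px; top offset = 0.
Bottom-right is two-thirds across and two-thirds down within the crop:
x = 660.06 + 2 × 726.88/3 ≈ 1145; y = 0.00 + 2 × 1163.00/3 ≈ 775.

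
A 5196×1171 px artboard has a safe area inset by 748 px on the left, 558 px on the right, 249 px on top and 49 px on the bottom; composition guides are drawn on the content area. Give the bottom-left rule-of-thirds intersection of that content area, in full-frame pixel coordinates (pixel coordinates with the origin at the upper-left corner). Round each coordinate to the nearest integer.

Content width = 5196 − 748 − 558 = 3890 px; content height = 1171 − 249 − 49 = 873 px.
Bottom-left is one-third across and two-thirds down within the content area.
x = 748 + 1 × 3890/3 = 748 + 1296.67 ≈ 2045
y = 249 + 2 × 873/3 = 249 + 582.00 ≈ 831

x = 2045 px, y = 831 px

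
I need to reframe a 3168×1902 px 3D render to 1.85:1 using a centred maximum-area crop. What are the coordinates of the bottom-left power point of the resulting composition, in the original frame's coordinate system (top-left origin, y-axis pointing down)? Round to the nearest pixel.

3168/1902 < 1.85/1, so the 1.85:1 crop keeps the full width 3168 and trims height to 3168 × 1/1.85 = 1712.43 px.
Top offset = (1902 − 1712.43)/2 = 94.78 px; left offset = 0.
Bottom-left is one-third across and two-thirds down within the crop:
x = 0.00 + 1 × 3168.00/3 ≈ 1056; y = 94.78 + 2 × 1712.43/3 ≈ 1236.

x = 1056 px, y = 1236 px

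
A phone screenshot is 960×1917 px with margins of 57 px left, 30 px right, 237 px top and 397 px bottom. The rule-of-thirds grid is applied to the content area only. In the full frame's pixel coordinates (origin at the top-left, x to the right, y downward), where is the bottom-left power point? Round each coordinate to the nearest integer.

(348, 1092)

Content width = 960 − 57 − 30 = 873 px; content height = 1917 − 237 − 397 = 1283 px.
Bottom-left is one-third across and two-thirds down within the content area.
x = 57 + 1 × 873/3 = 57 + 291.00 ≈ 348
y = 237 + 2 × 1283/3 = 237 + 855.33 ≈ 1092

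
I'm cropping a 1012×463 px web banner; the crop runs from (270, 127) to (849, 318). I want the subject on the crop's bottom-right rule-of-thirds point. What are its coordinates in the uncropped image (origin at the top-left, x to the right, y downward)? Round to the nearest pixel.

Crop width = 849 − 270 = 579 px; one third is 193.00 px.
Crop height = 318 − 127 = 191 px; one third is 63.67 px.
The bottom-right point is two-thirds across and two-thirds down within the crop:
x = 270 + 2 × 193.00 ≈ 656; y = 127 + 2 × 63.67 ≈ 254.

x = 656 px, y = 254 px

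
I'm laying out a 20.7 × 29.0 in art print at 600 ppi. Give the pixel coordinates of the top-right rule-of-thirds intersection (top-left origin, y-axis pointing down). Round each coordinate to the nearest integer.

In pixels the canvas is 20.7 × 600 = 12420 wide and 29.0 × 600 = 17400 tall.
The top-right point is two-thirds across and one-third down:
x = 2 × 12420/3 ≈ 8280; y = 1 × 17400/3 ≈ 5800.

(8280, 5800)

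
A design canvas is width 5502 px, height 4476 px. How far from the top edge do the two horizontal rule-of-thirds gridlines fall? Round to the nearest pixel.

4476 / 3 = 1492, so the horizontal lines sit at one and two thirds of 4476.

1492 px and 2984 px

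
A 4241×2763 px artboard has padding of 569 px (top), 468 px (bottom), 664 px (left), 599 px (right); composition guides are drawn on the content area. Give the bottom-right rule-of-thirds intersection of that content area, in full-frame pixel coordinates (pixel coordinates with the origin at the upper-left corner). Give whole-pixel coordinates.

Content width = 4241 − 664 − 599 = 2978 px; content height = 2763 − 569 − 468 = 1726 px.
Bottom-right is two-thirds across and two-thirds down within the content area.
x = 664 + 2 × 2978/3 = 664 + 1985.33 ≈ 2649
y = 569 + 2 × 1726/3 = 569 + 1150.67 ≈ 1720

(2649, 1720)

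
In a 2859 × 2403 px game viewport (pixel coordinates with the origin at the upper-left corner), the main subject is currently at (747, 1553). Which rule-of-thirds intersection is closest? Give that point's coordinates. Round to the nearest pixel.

x = 953 px, y = 1602 px

Third lines: x ∈ {953, 1906}, y ∈ {801, 1602}.
747 is closer to x = 953; 1553 is closer to y = 1602.
So the nearest intersection is the lower-left power point.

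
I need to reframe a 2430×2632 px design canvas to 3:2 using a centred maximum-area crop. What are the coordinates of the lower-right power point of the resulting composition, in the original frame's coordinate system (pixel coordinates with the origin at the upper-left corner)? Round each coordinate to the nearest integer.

x = 1620 px, y = 1586 px

2430/2632 < 3/2, so the 3:2 crop keeps the full width 2430 and trims height to 2430 × 2/3 = 1620.00 px.
Top offset = (2632 − 1620.00)/2 = 506.00 px; left offset = 0.
Lower-right is two-thirds across and two-thirds down within the crop:
x = 0.00 + 2 × 2430.00/3 ≈ 1620; y = 506.00 + 2 × 1620.00/3 ≈ 1586.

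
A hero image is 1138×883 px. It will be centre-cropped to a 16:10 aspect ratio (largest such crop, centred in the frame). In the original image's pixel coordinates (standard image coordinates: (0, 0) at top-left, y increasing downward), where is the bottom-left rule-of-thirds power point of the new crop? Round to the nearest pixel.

x = 379 px, y = 560 px

1138/883 < 16/10, so the 16:10 crop keeps the full width 1138 and trims height to 1138 × 10/16 = 711.25 px.
Top offset = (883 − 711.25)/2 = 85.88 px; left offset = 0.
Bottom-left is one-third across and two-thirds down within the crop:
x = 0.00 + 1 × 1138.00/3 ≈ 379; y = 85.88 + 2 × 711.25/3 ≈ 560.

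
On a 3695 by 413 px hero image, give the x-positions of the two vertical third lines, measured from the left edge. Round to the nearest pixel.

1232 px and 2463 px

3695 / 3 = 1231.67, so the vertical lines sit at one and two thirds of 3695.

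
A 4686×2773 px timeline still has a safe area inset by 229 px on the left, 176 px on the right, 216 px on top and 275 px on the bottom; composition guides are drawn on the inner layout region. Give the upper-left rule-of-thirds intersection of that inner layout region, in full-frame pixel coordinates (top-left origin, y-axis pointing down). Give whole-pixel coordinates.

x = 1656 px, y = 977 px

Content width = 4686 − 229 − 176 = 4281 px; content height = 2773 − 216 − 275 = 2282 px.
Upper-left is one-third across and one-third down within the inner layout region.
x = 229 + 1 × 4281/3 = 229 + 1427.00 ≈ 1656
y = 216 + 1 × 2282/3 = 216 + 760.67 ≈ 977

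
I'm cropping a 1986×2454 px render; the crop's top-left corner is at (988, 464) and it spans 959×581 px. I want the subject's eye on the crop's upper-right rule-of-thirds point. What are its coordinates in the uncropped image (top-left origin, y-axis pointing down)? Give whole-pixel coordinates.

One third of the crop width 959 is 319.67 px.
One third of the crop height 581 is 193.67 px.
The upper-right point is two-thirds across and one-third down within the crop:
x = 988 + 2 × 319.67 ≈ 1627; y = 464 + 1 × 193.67 ≈ 658.

(1627, 658)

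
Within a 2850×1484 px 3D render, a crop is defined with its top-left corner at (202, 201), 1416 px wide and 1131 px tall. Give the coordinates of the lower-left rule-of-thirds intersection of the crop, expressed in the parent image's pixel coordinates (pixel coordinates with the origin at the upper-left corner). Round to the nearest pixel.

One third of the crop width 1416 is 472.00 px.
One third of the crop height 1131 is 377.00 px.
The lower-left point is one-third across and two-thirds down within the crop:
x = 202 + 1 × 472.00 ≈ 674; y = 201 + 2 × 377.00 ≈ 955.

x = 674 px, y = 955 px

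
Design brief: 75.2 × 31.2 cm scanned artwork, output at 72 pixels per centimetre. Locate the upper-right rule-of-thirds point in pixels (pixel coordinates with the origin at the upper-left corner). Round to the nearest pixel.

x = 3610 px, y = 749 px

In pixels the canvas is 75.2 × 72 = 5414.4 wide and 31.2 × 72 = 2246.4 tall.
The upper-right point is two-thirds across and one-third down:
x = 2 × 5414.4/3 ≈ 3610; y = 1 × 2246.4/3 ≈ 749.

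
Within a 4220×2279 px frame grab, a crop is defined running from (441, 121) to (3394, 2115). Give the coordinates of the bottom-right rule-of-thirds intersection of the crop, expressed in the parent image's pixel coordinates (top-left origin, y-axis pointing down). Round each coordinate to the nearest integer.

Crop width = 3394 − 441 = 2953 px; one third is 984.33 px.
Crop height = 2115 − 121 = 1994 px; one third is 664.67 px.
The bottom-right point is two-thirds across and two-thirds down within the crop:
x = 441 + 2 × 984.33 ≈ 2410; y = 121 + 2 × 664.67 ≈ 1450.

(2410, 1450)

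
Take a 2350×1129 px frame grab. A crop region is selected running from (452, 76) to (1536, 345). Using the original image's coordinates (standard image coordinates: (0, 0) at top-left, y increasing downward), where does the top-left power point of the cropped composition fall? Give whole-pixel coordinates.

x = 813 px, y = 166 px

Crop width = 1536 − 452 = 1084 px; one third is 361.33 px.
Crop height = 345 − 76 = 269 px; one third is 89.67 px.
The top-left point is one-third across and one-third down within the crop:
x = 452 + 1 × 361.33 ≈ 813; y = 76 + 1 × 89.67 ≈ 166.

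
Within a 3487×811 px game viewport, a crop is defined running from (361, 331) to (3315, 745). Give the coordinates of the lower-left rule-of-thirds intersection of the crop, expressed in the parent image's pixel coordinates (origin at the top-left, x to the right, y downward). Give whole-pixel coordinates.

(1346, 607)

Crop width = 3315 − 361 = 2954 px; one third is 984.67 px.
Crop height = 745 − 331 = 414 px; one third is 138.00 px.
The lower-left point is one-third across and two-thirds down within the crop:
x = 361 + 1 × 984.67 ≈ 1346; y = 331 + 2 × 138.00 ≈ 607.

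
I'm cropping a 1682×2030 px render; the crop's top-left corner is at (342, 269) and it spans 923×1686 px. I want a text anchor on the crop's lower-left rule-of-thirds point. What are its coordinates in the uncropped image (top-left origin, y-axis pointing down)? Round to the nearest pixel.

One third of the crop width 923 is 307.67 px.
One third of the crop height 1686 is 562.00 px.
The lower-left point is one-third across and two-thirds down within the crop:
x = 342 + 1 × 307.67 ≈ 650; y = 269 + 2 × 562.00 ≈ 1393.

x = 650 px, y = 1393 px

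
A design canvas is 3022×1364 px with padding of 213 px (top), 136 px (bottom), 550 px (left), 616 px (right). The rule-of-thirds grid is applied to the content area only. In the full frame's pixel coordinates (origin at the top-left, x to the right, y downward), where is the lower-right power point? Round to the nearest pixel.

x = 1787 px, y = 890 px

Content width = 3022 − 550 − 616 = 1856 px; content height = 1364 − 213 − 136 = 1015 px.
Lower-right is two-thirds across and two-thirds down within the content area.
x = 550 + 2 × 1856/3 = 550 + 1237.33 ≈ 1787
y = 213 + 2 × 1015/3 = 213 + 676.67 ≈ 890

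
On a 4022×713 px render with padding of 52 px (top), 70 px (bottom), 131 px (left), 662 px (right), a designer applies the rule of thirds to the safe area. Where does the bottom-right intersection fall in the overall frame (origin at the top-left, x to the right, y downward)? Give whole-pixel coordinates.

Content width = 4022 − 131 − 662 = 3229 px; content height = 713 − 52 − 70 = 591 px.
Bottom-right is two-thirds across and two-thirds down within the safe area.
x = 131 + 2 × 3229/3 = 131 + 2152.67 ≈ 2284
y = 52 + 2 × 591/3 = 52 + 394.00 ≈ 446

(2284, 446)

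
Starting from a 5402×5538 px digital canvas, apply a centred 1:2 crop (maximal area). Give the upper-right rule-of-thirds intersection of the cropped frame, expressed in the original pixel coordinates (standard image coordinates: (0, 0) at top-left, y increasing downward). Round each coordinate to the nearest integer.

(3163, 1846)

5402/5538 > 1/2, so the 1:2 crop keeps the full height 5538 and trims width to 5538 × 1/2 = 2769.00 px.
Left offset = (5402 − 2769.00)/2 = 1316.50 px; top offset = 0.
Upper-right is two-thirds across and one-third down within the crop:
x = 1316.50 + 2 × 2769.00/3 ≈ 3163; y = 0.00 + 1 × 5538.00/3 ≈ 1846.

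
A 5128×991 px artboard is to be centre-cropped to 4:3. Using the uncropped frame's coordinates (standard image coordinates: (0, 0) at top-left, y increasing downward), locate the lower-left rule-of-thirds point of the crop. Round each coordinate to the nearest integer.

x = 2344 px, y = 661 px

5128/991 > 4/3, so the 4:3 crop keeps the full height 991 and trims width to 991 × 4/3 = 1321.33 px.
Left offset = (5128 − 1321.33)/2 = 1903.33 px; top offset = 0.
Lower-left is one-third across and two-thirds down within the crop:
x = 1903.33 + 1 × 1321.33/3 ≈ 2344; y = 0.00 + 2 × 991.00/3 ≈ 661.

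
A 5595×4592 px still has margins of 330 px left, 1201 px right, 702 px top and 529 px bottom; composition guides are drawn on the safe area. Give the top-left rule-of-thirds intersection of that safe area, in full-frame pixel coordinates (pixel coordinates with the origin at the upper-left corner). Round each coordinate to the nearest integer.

Content width = 5595 − 330 − 1201 = 4064 px; content height = 4592 − 702 − 529 = 3361 px.
Top-left is one-third across and one-third down within the safe area.
x = 330 + 1 × 4064/3 = 330 + 1354.67 ≈ 1685
y = 702 + 1 × 3361/3 = 702 + 1120.33 ≈ 1822

x = 1685 px, y = 1822 px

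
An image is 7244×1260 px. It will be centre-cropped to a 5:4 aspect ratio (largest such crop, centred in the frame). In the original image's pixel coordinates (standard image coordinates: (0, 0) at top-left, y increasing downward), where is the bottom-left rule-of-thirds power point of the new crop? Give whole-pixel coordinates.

7244/1260 > 5/4, so the 5:4 crop keeps the full height 1260 and trims width to 1260 × 5/4 = 1575.00 px.
Left offset = (7244 − 1575.00)/2 = 2834.50 px; top offset = 0.
Bottom-left is one-third across and two-thirds down within the crop:
x = 2834.50 + 1 × 1575.00/3 ≈ 3360; y = 0.00 + 2 × 1260.00/3 ≈ 840.

(3360, 840)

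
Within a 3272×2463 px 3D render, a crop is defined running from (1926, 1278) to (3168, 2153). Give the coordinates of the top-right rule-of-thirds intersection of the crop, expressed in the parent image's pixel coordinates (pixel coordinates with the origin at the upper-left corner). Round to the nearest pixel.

Crop width = 3168 − 1926 = 1242 px; one third is 414.00 px.
Crop height = 2153 − 1278 = 875 px; one third is 291.67 px.
The top-right point is two-thirds across and one-third down within the crop:
x = 1926 + 2 × 414.00 ≈ 2754; y = 1278 + 1 × 291.67 ≈ 1570.

x = 2754 px, y = 1570 px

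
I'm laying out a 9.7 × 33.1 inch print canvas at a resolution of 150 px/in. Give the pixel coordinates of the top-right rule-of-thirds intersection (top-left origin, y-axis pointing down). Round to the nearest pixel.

In pixels the canvas is 9.7 × 150 = 1455 wide and 33.1 × 150 = 4965 tall.
The top-right point is two-thirds across and one-third down:
x = 2 × 1455/3 ≈ 970; y = 1 × 4965/3 ≈ 1655.

(970, 1655)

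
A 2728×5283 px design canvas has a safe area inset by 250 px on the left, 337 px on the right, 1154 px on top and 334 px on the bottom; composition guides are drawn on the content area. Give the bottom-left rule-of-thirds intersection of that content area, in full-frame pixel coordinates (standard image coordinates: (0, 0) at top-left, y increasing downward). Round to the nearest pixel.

Content width = 2728 − 250 − 337 = 2141 px; content height = 5283 − 1154 − 334 = 3795 px.
Bottom-left is one-third across and two-thirds down within the content area.
x = 250 + 1 × 2141/3 = 250 + 713.67 ≈ 964
y = 1154 + 2 × 3795/3 = 1154 + 2530.00 ≈ 3684

(964, 3684)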